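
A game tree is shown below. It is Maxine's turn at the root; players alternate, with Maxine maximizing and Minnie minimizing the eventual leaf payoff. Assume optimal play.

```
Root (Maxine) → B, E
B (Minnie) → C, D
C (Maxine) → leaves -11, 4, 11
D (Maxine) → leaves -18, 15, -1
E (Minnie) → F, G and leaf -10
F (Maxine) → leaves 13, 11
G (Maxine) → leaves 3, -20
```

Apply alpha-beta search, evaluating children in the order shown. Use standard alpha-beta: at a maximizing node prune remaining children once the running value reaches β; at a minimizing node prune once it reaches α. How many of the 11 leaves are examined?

9

C [α=-∞,β=+∞]: v=11
D [α=-∞,β=11]: v=15 after child 2 ≥ β → β-cutoff, skip 1
B [α=-∞,β=+∞]: v=11
F [α=11,β=+∞]: v=13
G [α=11,β=13]: v=3
E [α=11,β=+∞]: v=3 after child 2 ≤ α → α-cutoff, skip 1
Root [α=-∞,β=+∞]: v=11
Leaves evaluated: 9 of 11.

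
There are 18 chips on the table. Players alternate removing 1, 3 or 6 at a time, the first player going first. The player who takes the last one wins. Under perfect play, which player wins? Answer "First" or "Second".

Second

Mark each pile size as W (mover wins) or L (mover loses):
i:   0  1  2  3  4  5  6  7  8  9 10 11 12 13 14 15 16 17 18
     L  W  L  W  L  W  W  W  W  L  W  L  W  L  W  W  W  W  L
Position 18 is L, so the second player wins.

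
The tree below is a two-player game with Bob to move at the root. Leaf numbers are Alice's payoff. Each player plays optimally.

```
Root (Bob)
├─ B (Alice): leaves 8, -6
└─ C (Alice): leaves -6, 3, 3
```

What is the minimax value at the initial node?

B (Alice): max(8, -6) = 8
C (Alice): max(-6, 3, 3) = 3
Root (Bob): min(8, 3) = 3

3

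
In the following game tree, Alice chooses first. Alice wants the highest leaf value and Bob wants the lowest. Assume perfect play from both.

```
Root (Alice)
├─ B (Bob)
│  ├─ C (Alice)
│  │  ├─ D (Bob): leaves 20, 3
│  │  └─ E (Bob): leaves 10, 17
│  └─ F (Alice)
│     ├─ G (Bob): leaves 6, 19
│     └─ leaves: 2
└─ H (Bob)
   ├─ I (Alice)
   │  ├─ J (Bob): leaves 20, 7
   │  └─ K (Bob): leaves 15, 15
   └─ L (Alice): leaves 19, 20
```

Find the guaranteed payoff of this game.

15

D (Bob): min(20, 3) = 3
E (Bob): min(10, 17) = 10
C (Alice): max(3, 10) = 10
G (Bob): min(6, 19) = 6
F (Alice): max(6, 2) = 6
B (Bob): min(10, 6) = 6
J (Bob): min(20, 7) = 7
K (Bob): min(15, 15) = 15
I (Alice): max(7, 15) = 15
L (Alice): max(19, 20) = 20
H (Bob): min(15, 20) = 15
Root (Alice): max(6, 15) = 15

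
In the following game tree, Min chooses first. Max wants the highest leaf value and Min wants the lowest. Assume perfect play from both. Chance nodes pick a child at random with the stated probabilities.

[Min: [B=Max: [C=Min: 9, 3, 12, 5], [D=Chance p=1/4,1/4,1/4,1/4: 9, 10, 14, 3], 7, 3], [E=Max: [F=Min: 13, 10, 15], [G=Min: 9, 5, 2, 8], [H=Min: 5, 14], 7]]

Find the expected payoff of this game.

9

C (Min): min(9, 3, 12, 5) = 3
D (Chance): 1/4·9 + 1/4·10 + 1/4·14 + 1/4·3 = 9
B (Max): max(3, 9, 7, 3) = 9
F (Min): min(13, 10, 15) = 10
G (Min): min(9, 5, 2, 8) = 2
H (Min): min(5, 14) = 5
E (Max): max(10, 2, 5, 7) = 10
Root (Min): min(9, 10) = 9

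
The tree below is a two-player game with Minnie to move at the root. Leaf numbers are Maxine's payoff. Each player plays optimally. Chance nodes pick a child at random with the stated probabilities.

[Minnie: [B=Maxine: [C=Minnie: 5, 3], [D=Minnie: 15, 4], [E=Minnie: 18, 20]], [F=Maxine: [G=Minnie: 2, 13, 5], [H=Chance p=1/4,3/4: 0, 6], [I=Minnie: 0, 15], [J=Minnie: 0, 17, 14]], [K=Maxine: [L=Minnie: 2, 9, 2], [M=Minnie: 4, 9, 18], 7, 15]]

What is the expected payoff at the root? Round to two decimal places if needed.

4.5

C (Minnie): min(5, 3) = 3
D (Minnie): min(15, 4) = 4
E (Minnie): min(18, 20) = 18
B (Maxine): max(3, 4, 18) = 18
G (Minnie): min(2, 13, 5) = 2
H (Chance): 1/4·0 + 3/4·6 = 4.5
I (Minnie): min(0, 15) = 0
J (Minnie): min(0, 17, 14) = 0
F (Maxine): max(2, 4.5, 0, 0) = 4.5
L (Minnie): min(2, 9, 2) = 2
M (Minnie): min(4, 9, 18) = 4
K (Maxine): max(2, 4, 7, 15) = 15
Root (Minnie): min(18, 4.5, 15) = 4.5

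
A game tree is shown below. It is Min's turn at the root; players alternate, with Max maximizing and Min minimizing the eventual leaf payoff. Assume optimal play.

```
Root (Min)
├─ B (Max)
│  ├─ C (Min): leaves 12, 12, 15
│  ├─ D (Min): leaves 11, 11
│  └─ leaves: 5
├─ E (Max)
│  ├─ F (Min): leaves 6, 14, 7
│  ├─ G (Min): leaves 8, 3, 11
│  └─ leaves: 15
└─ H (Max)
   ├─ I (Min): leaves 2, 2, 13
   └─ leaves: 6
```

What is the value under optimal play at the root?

C (Min): min(12, 12, 15) = 12
D (Min): min(11, 11) = 11
B (Max): max(12, 11, 5) = 12
F (Min): min(6, 14, 7) = 6
G (Min): min(8, 3, 11) = 3
E (Max): max(6, 3, 15) = 15
I (Min): min(2, 2, 13) = 2
H (Max): max(2, 6) = 6
Root (Min): min(12, 15, 6) = 6

6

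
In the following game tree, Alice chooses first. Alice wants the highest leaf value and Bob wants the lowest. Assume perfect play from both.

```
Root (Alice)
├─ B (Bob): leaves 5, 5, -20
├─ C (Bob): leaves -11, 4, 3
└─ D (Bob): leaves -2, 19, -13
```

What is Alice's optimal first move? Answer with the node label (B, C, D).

B (Bob): min(5, 5, -20) = -20
C (Bob): min(-11, 4, 3) = -11
D (Bob): min(-2, 19, -13) = -13
Root (Alice): max(-20, -11, -13) = -11
Alice picks the child with the highest value: C (value -11).

C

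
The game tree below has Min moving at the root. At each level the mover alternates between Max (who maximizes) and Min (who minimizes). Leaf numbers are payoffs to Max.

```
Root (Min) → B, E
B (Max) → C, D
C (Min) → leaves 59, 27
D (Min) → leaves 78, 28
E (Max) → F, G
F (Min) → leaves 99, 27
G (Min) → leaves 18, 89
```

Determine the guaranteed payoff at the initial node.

C (Min): min(59, 27) = 27
D (Min): min(78, 28) = 28
B (Max): max(27, 28) = 28
F (Min): min(99, 27) = 27
G (Min): min(18, 89) = 18
E (Max): max(27, 18) = 27
Root (Min): min(28, 27) = 27

27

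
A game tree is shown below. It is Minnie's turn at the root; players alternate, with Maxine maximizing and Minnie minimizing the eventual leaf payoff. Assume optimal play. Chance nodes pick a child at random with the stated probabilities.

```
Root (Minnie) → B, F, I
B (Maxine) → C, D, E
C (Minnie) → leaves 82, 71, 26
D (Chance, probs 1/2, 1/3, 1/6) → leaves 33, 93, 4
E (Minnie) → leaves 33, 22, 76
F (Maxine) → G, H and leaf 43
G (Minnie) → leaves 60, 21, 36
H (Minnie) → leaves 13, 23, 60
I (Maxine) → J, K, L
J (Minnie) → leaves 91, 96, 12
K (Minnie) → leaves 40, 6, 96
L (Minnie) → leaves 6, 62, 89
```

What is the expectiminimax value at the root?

12

C (Minnie): min(82, 71, 26) = 26
D (Chance): 1/2·33 + 1/3·93 + 1/6·4 = 48.17
E (Minnie): min(33, 22, 76) = 22
B (Maxine): max(26, 48.17, 22) = 48.17
G (Minnie): min(60, 21, 36) = 21
H (Minnie): min(13, 23, 60) = 13
F (Maxine): max(21, 13, 43) = 43
J (Minnie): min(91, 96, 12) = 12
K (Minnie): min(40, 6, 96) = 6
L (Minnie): min(6, 62, 89) = 6
I (Maxine): max(12, 6, 6) = 12
Root (Minnie): min(48.17, 43, 12) = 12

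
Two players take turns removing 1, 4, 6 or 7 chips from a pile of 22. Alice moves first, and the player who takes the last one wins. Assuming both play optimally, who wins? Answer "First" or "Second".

Mark each pile size as W (mover wins) or L (mover loses):
i:   0  1  2  3  4  5  6  7  8  9 10 11 12 13 14 15 16 17 18 19 20 21 22
     L  W  L  W  W  L  W  W  W  W  L  W  W  L  W  L  W  W  L  W  W  W  W
Position 22 is W, so the first player wins.

First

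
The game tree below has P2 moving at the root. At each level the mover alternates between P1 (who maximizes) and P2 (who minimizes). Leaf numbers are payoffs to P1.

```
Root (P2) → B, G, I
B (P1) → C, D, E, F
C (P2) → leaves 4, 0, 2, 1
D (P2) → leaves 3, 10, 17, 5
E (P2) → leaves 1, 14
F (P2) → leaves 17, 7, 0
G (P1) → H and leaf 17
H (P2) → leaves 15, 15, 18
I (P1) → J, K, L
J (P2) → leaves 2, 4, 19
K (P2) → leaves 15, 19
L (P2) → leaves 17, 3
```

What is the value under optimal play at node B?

C: min(4, 0, 2, 1) = 0
D: min(3, 10, 17, 5) = 3
E: min(1, 14) = 1
F: min(17, 7, 0) = 0
B: max(0, 3, 1, 0) = 3

3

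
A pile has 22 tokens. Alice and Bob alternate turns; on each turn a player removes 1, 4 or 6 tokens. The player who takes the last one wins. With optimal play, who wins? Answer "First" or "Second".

Second

i:   0  1  2  3  4  5  6  7  8  9 10 11 12 13 14 15 16 17 18 19 20 21 22
     L  W  L  W  W  L  W  L  W  W  L  W  L  W  W  L  W  L  W  W  L  W  L
Position 22 is L, so the second player wins.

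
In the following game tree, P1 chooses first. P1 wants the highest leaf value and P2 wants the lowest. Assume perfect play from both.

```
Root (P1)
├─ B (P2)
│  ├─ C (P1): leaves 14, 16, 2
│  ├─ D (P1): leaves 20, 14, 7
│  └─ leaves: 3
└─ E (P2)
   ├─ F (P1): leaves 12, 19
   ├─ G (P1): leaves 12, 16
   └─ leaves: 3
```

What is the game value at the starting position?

3

C (P1): max(14, 16, 2) = 16
D (P1): max(20, 14, 7) = 20
B (P2): min(16, 20, 3) = 3
F (P1): max(12, 19) = 19
G (P1): max(12, 16) = 16
E (P2): min(19, 16, 3) = 3
Root (P1): max(3, 3) = 3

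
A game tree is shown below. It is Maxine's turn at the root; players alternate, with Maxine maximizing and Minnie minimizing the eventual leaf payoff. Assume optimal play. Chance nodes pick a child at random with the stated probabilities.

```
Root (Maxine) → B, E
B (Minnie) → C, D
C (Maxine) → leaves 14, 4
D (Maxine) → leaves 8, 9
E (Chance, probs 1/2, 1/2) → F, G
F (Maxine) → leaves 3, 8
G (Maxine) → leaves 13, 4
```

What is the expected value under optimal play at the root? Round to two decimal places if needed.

C (Maxine): max(14, 4) = 14
D (Maxine): max(8, 9) = 9
B (Minnie): min(14, 9) = 9
F (Maxine): max(3, 8) = 8
G (Maxine): max(13, 4) = 13
E (Chance): 1/2·8 + 1/2·13 = 10.5
Root (Maxine): max(9, 10.5) = 10.5

10.5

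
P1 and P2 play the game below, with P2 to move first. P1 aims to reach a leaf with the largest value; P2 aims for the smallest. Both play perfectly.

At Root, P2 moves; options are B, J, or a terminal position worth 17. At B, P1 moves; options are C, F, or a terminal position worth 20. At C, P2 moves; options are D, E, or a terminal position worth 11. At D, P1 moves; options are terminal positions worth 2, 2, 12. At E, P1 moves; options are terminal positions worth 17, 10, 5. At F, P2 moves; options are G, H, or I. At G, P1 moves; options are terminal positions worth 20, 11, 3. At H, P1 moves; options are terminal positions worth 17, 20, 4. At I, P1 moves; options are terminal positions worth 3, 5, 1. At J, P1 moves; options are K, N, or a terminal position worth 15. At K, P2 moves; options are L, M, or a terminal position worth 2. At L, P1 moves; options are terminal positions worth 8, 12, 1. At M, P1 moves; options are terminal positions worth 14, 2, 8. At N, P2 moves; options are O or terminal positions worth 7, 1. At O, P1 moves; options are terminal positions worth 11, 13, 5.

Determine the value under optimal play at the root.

15

D (P1): max(2, 2, 12) = 12
E (P1): max(17, 10, 5) = 17
C (P2): min(12, 17, 11) = 11
G (P1): max(20, 11, 3) = 20
H (P1): max(17, 20, 4) = 20
I (P1): max(3, 5, 1) = 5
F (P2): min(20, 20, 5) = 5
B (P1): max(11, 5, 20) = 20
L (P1): max(8, 12, 1) = 12
M (P1): max(14, 2, 8) = 14
K (P2): min(12, 14, 2) = 2
O (P1): max(11, 13, 5) = 13
N (P2): min(13, 7, 1) = 1
J (P1): max(2, 1, 15) = 15
Root (P2): min(20, 15, 17) = 15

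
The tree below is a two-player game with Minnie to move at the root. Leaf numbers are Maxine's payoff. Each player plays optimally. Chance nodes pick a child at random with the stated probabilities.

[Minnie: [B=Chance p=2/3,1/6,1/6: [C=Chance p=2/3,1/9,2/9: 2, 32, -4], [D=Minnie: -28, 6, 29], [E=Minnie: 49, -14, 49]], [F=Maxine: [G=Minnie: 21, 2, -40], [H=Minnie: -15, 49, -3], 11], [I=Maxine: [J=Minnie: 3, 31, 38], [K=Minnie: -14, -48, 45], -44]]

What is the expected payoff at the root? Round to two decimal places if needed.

-4.33

C (Chance): 2/3·2 + 1/9·32 + 2/9·-4 = 4
D (Minnie): min(-28, 6, 29) = -28
E (Minnie): min(49, -14, 49) = -14
B (Chance): 2/3·4 + 1/6·-28 + 1/6·-14 = -4.33
G (Minnie): min(21, 2, -40) = -40
H (Minnie): min(-15, 49, -3) = -15
F (Maxine): max(-40, -15, 11) = 11
J (Minnie): min(3, 31, 38) = 3
K (Minnie): min(-14, -48, 45) = -48
I (Maxine): max(3, -48, -44) = 3
Root (Minnie): min(-4.33, 11, 3) = -4.33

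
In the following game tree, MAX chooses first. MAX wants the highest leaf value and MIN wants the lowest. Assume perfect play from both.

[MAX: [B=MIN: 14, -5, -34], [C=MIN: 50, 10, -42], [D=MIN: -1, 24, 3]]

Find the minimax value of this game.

-1

B (MIN): min(14, -5, -34) = -34
C (MIN): min(50, 10, -42) = -42
D (MIN): min(-1, 24, 3) = -1
Root (MAX): max(-34, -42, -1) = -1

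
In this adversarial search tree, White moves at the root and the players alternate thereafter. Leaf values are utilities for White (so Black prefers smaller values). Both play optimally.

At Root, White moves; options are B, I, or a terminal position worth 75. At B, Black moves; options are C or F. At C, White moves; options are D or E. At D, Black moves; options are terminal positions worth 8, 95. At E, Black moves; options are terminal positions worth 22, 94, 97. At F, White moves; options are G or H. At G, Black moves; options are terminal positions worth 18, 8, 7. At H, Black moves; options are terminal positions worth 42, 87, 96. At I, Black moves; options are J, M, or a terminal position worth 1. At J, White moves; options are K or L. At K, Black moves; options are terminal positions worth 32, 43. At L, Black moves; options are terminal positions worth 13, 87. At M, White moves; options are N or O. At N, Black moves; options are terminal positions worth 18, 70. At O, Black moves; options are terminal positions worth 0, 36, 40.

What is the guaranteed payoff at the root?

75

D (Black): min(8, 95) = 8
E (Black): min(22, 94, 97) = 22
C (White): max(8, 22) = 22
G (Black): min(18, 8, 7) = 7
H (Black): min(42, 87, 96) = 42
F (White): max(7, 42) = 42
B (Black): min(22, 42) = 22
K (Black): min(32, 43) = 32
L (Black): min(13, 87) = 13
J (White): max(32, 13) = 32
N (Black): min(18, 70) = 18
O (Black): min(0, 36, 40) = 0
M (White): max(18, 0) = 18
I (Black): min(32, 18, 1) = 1
Root (White): max(22, 1, 75) = 75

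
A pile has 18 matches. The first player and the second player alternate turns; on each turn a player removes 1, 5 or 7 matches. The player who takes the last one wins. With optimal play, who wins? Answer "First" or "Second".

i:   0  1  2  3  4  5  6  7  8  9 10 11 12 13 14 15 16 17 18
     L  W  L  W  L  W  L  W  L  W  L  W  L  W  L  W  L  W  L
Position 18 is L, so the second player wins.

Second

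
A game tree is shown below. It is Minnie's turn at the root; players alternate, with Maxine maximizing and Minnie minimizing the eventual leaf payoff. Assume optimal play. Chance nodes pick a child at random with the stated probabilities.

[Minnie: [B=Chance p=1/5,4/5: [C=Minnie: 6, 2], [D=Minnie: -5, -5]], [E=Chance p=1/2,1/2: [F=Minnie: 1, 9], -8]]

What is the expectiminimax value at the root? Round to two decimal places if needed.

C (Minnie): min(6, 2) = 2
D (Minnie): min(-5, -5) = -5
B (Chance): 1/5·2 + 4/5·-5 = -3.6
F (Minnie): min(1, 9) = 1
E (Chance): 1/2·1 + 1/2·-8 = -3.5
Root (Minnie): min(-3.6, -3.5) = -3.6

-3.6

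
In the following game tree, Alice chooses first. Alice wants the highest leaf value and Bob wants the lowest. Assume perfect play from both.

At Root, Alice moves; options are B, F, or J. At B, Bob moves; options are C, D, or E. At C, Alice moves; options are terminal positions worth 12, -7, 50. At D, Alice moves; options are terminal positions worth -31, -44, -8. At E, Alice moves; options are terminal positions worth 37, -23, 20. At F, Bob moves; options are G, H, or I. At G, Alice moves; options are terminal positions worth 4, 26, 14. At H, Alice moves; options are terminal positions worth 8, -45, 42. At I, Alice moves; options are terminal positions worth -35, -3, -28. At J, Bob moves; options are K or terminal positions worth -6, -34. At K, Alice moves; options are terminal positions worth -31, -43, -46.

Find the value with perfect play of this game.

C (Alice): max(12, -7, 50) = 50
D (Alice): max(-31, -44, -8) = -8
E (Alice): max(37, -23, 20) = 37
B (Bob): min(50, -8, 37) = -8
G (Alice): max(4, 26, 14) = 26
H (Alice): max(8, -45, 42) = 42
I (Alice): max(-35, -3, -28) = -3
F (Bob): min(26, 42, -3) = -3
K (Alice): max(-31, -43, -46) = -31
J (Bob): min(-31, -6, -34) = -34
Root (Alice): max(-8, -3, -34) = -3

-3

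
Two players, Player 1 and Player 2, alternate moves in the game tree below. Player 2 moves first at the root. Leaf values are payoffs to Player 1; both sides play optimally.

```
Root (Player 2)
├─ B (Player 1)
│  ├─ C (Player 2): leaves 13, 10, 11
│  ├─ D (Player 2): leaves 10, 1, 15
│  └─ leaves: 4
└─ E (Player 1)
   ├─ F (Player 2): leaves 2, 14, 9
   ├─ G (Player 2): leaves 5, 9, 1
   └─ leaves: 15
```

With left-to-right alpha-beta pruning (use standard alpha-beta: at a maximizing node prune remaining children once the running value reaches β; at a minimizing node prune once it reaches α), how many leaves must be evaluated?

C [α=-∞,β=+∞]: v=10
D [α=10,β=+∞]: v=10 after child 1 ≤ α → α-cutoff, skip 2
B [α=-∞,β=+∞]: v=10
F [α=-∞,β=10]: v=2
G [α=2,β=10]: v=1
E [α=-∞,β=10]: v=15
Root [α=-∞,β=+∞]: v=10
Leaves evaluated: 12 of 14.

12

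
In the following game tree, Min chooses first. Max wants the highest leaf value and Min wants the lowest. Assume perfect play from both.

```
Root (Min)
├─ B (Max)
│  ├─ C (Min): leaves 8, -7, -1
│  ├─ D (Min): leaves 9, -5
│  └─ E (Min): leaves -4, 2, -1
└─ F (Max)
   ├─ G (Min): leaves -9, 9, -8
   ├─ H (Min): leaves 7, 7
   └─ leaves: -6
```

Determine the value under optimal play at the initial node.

-4

C (Min): min(8, -7, -1) = -7
D (Min): min(9, -5) = -5
E (Min): min(-4, 2, -1) = -4
B (Max): max(-7, -5, -4) = -4
G (Min): min(-9, 9, -8) = -9
H (Min): min(7, 7) = 7
F (Max): max(-9, 7, -6) = 7
Root (Min): min(-4, 7) = -4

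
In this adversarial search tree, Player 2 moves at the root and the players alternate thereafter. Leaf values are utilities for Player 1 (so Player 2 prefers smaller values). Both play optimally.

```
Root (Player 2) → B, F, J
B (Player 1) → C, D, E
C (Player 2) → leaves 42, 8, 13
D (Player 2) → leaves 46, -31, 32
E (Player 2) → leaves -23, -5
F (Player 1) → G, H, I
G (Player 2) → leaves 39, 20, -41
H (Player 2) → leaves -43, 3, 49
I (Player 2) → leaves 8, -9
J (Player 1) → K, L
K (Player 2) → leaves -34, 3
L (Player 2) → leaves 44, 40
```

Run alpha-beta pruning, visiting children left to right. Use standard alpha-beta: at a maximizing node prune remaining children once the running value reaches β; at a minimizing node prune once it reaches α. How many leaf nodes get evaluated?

C [α=-∞,β=+∞]: v=8
D [α=8,β=+∞]: v=-31 after child 2 ≤ α → α-cutoff, skip 1
E [α=8,β=+∞]: v=-23 after child 1 ≤ α → α-cutoff, skip 1
B [α=-∞,β=+∞]: v=8
G [α=-∞,β=8]: v=-41
H [α=-41,β=8]: v=-43 after child 1 ≤ α → α-cutoff, skip 2
I [α=-41,β=8]: v=-9
F [α=-∞,β=8]: v=-9
K [α=-∞,β=-9]: v=-34
L [α=-34,β=-9]: v=40
J [α=-∞,β=-9]: v=40
Root [α=-∞,β=+∞]: v=-9
Leaves evaluated: 16 of 20.

16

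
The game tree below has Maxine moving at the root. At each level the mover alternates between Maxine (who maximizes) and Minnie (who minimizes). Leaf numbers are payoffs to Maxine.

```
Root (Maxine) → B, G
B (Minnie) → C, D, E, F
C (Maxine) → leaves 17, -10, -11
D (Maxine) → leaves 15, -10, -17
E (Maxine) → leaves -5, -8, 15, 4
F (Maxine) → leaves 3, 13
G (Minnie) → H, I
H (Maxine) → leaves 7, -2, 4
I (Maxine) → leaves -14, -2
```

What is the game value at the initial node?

C (Maxine): max(17, -10, -11) = 17
D (Maxine): max(15, -10, -17) = 15
E (Maxine): max(-5, -8, 15, 4) = 15
F (Maxine): max(3, 13) = 13
B (Minnie): min(17, 15, 15, 13) = 13
H (Maxine): max(7, -2, 4) = 7
I (Maxine): max(-14, -2) = -2
G (Minnie): min(7, -2) = -2
Root (Maxine): max(13, -2) = 13

13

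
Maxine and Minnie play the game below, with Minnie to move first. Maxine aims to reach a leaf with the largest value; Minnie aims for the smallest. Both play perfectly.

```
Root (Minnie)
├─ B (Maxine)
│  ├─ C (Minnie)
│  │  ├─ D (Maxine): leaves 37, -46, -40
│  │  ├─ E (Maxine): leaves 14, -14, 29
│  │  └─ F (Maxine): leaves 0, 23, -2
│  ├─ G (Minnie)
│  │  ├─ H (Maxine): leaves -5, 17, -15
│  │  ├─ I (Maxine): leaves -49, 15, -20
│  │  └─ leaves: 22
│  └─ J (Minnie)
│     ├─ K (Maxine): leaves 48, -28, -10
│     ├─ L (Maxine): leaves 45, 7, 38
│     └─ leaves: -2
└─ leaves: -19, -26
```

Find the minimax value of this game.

-26

D (Maxine): max(37, -46, -40) = 37
E (Maxine): max(14, -14, 29) = 29
F (Maxine): max(0, 23, -2) = 23
C (Minnie): min(37, 29, 23) = 23
H (Maxine): max(-5, 17, -15) = 17
I (Maxine): max(-49, 15, -20) = 15
G (Minnie): min(17, 15, 22) = 15
K (Maxine): max(48, -28, -10) = 48
L (Maxine): max(45, 7, 38) = 45
J (Minnie): min(48, 45, -2) = -2
B (Maxine): max(23, 15, -2) = 23
Root (Minnie): min(23, -19, -26) = -26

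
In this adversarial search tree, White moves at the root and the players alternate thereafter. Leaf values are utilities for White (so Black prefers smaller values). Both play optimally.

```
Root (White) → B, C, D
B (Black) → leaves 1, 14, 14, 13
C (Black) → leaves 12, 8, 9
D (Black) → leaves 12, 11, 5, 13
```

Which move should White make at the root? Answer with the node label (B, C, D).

B (Black): min(1, 14, 14, 13) = 1
C (Black): min(12, 8, 9) = 8
D (Black): min(12, 11, 5, 13) = 5
Root (White): max(1, 8, 5) = 8
White picks the child with the highest value: C (value 8).

C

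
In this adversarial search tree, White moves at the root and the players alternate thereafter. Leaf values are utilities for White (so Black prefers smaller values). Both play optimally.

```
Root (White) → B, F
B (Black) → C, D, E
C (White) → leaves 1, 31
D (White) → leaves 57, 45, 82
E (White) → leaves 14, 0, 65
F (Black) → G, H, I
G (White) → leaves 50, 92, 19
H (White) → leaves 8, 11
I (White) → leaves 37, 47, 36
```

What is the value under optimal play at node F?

G: max(50, 92, 19) = 92
H: max(8, 11) = 11
I: max(37, 47, 36) = 47
F: min(92, 11, 47) = 11

11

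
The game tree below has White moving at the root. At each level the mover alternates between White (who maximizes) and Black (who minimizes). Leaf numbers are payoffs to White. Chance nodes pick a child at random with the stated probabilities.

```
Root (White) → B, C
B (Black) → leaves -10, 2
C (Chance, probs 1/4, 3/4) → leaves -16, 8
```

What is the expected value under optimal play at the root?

B (Black): min(-10, 2) = -10
C (Chance): 1/4·-16 + 3/4·8 = 2
Root (White): max(-10, 2) = 2

2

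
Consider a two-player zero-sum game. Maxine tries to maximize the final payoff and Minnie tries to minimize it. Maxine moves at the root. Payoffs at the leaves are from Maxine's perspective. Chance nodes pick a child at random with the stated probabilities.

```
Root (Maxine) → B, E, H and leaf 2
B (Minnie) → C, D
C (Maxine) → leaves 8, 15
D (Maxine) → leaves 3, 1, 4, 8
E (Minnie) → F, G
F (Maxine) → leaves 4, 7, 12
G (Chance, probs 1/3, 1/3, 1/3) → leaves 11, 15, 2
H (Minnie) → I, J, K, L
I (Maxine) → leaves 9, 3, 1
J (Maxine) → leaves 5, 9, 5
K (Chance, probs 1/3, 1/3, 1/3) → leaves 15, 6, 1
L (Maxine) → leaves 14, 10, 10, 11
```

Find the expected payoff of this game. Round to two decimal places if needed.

C (Maxine): max(8, 15) = 15
D (Maxine): max(3, 1, 4, 8) = 8
B (Minnie): min(15, 8) = 8
F (Maxine): max(4, 7, 12) = 12
G (Chance): 1/3·11 + 1/3·15 + 1/3·2 = 9.33
E (Minnie): min(12, 9.33) = 9.33
I (Maxine): max(9, 3, 1) = 9
J (Maxine): max(5, 9, 5) = 9
K (Chance): 1/3·15 + 1/3·6 + 1/3·1 = 7.33
L (Maxine): max(14, 10, 10, 11) = 14
H (Minnie): min(9, 9, 7.33, 14) = 7.33
Root (Maxine): max(8, 9.33, 7.33, 2) = 9.33

9.33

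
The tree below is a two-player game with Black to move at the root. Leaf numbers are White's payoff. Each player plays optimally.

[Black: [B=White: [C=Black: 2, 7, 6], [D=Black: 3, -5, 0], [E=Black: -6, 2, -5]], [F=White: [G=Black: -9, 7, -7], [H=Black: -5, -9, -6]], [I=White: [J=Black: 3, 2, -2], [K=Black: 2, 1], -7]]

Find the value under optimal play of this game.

C (Black): min(2, 7, 6) = 2
D (Black): min(3, -5, 0) = -5
E (Black): min(-6, 2, -5) = -6
B (White): max(2, -5, -6) = 2
G (Black): min(-9, 7, -7) = -9
H (Black): min(-5, -9, -6) = -9
F (White): max(-9, -9) = -9
J (Black): min(3, 2, -2) = -2
K (Black): min(2, 1) = 1
I (White): max(-2, 1, -7) = 1
Root (Black): min(2, -9, 1) = -9

-9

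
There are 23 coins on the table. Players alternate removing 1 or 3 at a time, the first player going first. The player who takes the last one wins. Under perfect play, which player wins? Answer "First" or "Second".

First

Mark each pile size as W (mover wins) or L (mover loses):
i:   0  1  2  3  4  5  6  7  8  9 10 11 12 13 14 15 16 17 18 19 20 21 22 23
     L  W  L  W  L  W  L  W  L  W  L  W  L  W  L  W  L  W  L  W  L  W  L  W
Position 23 is W, so the first player wins.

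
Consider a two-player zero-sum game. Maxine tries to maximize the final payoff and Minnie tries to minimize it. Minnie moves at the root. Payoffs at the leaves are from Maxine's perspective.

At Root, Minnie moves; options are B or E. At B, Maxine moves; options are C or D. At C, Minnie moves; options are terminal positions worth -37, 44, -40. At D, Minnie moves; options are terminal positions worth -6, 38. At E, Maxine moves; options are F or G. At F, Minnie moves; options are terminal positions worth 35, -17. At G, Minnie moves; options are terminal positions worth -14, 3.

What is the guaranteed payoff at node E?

-14

F: min(35, -17) = -17
G: min(-14, 3) = -14
E: max(-17, -14) = -14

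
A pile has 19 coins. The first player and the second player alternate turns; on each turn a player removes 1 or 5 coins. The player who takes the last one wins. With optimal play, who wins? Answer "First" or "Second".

Compute winning (W) and losing (L) positions by backward induction:
i:   0  1  2  3  4  5  6  7  8  9 10 11 12 13 14 15 16 17 18 19
     L  W  L  W  L  W  L  W  L  W  L  W  L  W  L  W  L  W  L  W
Position 19 is W, so the first player wins.

First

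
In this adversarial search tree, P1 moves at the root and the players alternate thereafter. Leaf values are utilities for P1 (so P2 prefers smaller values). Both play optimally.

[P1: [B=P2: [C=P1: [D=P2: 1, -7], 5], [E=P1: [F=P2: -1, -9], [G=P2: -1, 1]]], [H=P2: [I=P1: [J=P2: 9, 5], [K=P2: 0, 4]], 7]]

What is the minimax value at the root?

5

D (P2): min(1, -7) = -7
C (P1): max(-7, 5) = 5
F (P2): min(-1, -9) = -9
G (P2): min(-1, 1) = -1
E (P1): max(-9, -1) = -1
B (P2): min(5, -1) = -1
J (P2): min(9, 5) = 5
K (P2): min(0, 4) = 0
I (P1): max(5, 0) = 5
H (P2): min(5, 7) = 5
Root (P1): max(-1, 5) = 5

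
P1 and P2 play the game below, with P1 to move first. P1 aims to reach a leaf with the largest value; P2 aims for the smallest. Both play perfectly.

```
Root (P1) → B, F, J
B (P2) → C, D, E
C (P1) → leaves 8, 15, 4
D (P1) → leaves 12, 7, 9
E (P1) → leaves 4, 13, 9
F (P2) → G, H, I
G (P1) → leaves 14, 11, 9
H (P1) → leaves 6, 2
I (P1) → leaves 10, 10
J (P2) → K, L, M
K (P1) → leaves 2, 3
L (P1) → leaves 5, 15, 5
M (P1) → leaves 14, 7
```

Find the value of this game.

12

C (P1): max(8, 15, 4) = 15
D (P1): max(12, 7, 9) = 12
E (P1): max(4, 13, 9) = 13
B (P2): min(15, 12, 13) = 12
G (P1): max(14, 11, 9) = 14
H (P1): max(6, 2) = 6
I (P1): max(10, 10) = 10
F (P2): min(14, 6, 10) = 6
K (P1): max(2, 3) = 3
L (P1): max(5, 15, 5) = 15
M (P1): max(14, 7) = 14
J (P2): min(3, 15, 14) = 3
Root (P1): max(12, 6, 3) = 12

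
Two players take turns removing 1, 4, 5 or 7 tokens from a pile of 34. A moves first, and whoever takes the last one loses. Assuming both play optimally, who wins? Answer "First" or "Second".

First

Compute winning (W) and losing (L) positions by backward induction:
i:   0  1  2  3  4  5  6  7  8  9 10 11 12 13 14 15 16 17 18 19 20 21 22 23 24 25 26 27 28 29 30 31 32 33 34
     W  L  W  L  W  W  W  W  W  L  W  L  W  W  W  W  W  L  W  L  W  W  W  W  W  L  W  L  W  W  W  W  W  L  W
Position 34 is W, so the first player wins.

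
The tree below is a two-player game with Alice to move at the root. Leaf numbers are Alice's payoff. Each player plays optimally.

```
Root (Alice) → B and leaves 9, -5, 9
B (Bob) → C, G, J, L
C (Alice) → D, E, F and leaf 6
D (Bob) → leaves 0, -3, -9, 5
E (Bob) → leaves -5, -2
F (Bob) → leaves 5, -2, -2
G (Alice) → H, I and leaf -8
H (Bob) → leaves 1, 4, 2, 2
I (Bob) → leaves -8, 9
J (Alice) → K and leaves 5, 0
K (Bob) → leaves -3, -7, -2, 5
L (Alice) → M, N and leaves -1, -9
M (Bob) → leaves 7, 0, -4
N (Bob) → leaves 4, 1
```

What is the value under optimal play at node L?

M: min(7, 0, -4) = -4
N: min(4, 1) = 1
L: max(-4, 1, -1, -9) = 1

1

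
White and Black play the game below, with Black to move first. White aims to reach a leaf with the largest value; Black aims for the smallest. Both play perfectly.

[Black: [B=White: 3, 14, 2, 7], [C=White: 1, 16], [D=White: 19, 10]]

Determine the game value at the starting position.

14

B (White): max(3, 14, 2, 7) = 14
C (White): max(1, 16) = 16
D (White): max(19, 10) = 19
Root (Black): min(14, 16, 19) = 14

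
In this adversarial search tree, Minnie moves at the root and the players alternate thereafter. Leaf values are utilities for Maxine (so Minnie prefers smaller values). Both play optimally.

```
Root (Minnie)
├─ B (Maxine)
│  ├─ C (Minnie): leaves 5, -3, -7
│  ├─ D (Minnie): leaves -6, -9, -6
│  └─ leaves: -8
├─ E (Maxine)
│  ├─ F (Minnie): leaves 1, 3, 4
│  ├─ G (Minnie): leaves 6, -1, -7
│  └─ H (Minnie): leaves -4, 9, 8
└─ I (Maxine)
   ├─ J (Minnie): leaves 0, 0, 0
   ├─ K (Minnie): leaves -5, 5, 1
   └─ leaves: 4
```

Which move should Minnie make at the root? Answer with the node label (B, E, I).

B

C (Minnie): min(5, -3, -7) = -7
D (Minnie): min(-6, -9, -6) = -9
B (Maxine): max(-7, -9, -8) = -7
F (Minnie): min(1, 3, 4) = 1
G (Minnie): min(6, -1, -7) = -7
H (Minnie): min(-4, 9, 8) = -4
E (Maxine): max(1, -7, -4) = 1
J (Minnie): min(0, 0, 0) = 0
K (Minnie): min(-5, 5, 1) = -5
I (Maxine): max(0, -5, 4) = 4
Root (Minnie): min(-7, 1, 4) = -7
Minnie picks the child with the lowest value: B (value -7).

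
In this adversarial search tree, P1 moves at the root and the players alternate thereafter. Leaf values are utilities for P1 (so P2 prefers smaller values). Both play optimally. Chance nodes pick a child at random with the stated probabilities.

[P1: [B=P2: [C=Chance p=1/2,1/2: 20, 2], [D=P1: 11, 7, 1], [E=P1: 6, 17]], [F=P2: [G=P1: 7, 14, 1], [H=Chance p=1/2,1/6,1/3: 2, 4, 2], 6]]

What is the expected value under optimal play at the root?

C (Chance): 1/2·20 + 1/2·2 = 11
D (P1): max(11, 7, 1) = 11
E (P1): max(6, 17) = 17
B (P2): min(11, 11, 17) = 11
G (P1): max(7, 14, 1) = 14
H (Chance): 1/2·2 + 1/6·4 + 1/3·2 = 2.33
F (P2): min(14, 2.33, 6) = 2.33
Root (P1): max(11, 2.33) = 11

11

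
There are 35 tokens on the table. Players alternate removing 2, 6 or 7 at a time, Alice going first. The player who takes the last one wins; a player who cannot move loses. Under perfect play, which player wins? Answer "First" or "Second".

Second

Mark each pile size as W (mover wins) or L (mover loses):
i:   0  1  2  3  4  5  6  7  8  9 10 11 12 13 14 15 16 17 18 19 20 21 22 23 24 25 26 27 28 29 30 31 32 33 34 35
     L  L  W  W  L  L  W  W  W  L  W  W  W  L  L  W  W  L  L  W  W  W  L  W  W  W  L  L  W  W  L  L  W  W  W  L
Position 35 is L, so the second player wins.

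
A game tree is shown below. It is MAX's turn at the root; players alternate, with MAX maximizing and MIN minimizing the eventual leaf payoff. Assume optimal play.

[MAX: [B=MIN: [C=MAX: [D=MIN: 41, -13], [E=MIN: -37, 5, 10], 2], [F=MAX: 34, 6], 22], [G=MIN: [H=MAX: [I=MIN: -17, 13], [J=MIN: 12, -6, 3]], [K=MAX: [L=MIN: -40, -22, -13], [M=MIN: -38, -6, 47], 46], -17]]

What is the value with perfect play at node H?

-6

I: min(-17, 13) = -17
J: min(12, -6, 3) = -6
H: max(-17, -6) = -6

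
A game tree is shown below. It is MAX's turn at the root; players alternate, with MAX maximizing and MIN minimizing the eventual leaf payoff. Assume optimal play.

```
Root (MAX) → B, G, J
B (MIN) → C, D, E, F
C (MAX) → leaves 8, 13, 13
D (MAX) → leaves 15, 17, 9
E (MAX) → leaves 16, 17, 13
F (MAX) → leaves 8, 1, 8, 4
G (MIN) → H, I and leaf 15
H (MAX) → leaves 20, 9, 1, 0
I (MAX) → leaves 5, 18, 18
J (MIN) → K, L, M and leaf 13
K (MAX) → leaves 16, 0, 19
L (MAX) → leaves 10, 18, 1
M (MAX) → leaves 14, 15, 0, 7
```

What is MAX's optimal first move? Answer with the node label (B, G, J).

C (MAX): max(8, 13, 13) = 13
D (MAX): max(15, 17, 9) = 17
E (MAX): max(16, 17, 13) = 17
F (MAX): max(8, 1, 8, 4) = 8
B (MIN): min(13, 17, 17, 8) = 8
H (MAX): max(20, 9, 1, 0) = 20
I (MAX): max(5, 18, 18) = 18
G (MIN): min(20, 18, 15) = 15
K (MAX): max(16, 0, 19) = 19
L (MAX): max(10, 18, 1) = 18
M (MAX): max(14, 15, 0, 7) = 15
J (MIN): min(19, 18, 15, 13) = 13
Root (MAX): max(8, 15, 13) = 15
MAX picks the child with the highest value: G (value 15).

G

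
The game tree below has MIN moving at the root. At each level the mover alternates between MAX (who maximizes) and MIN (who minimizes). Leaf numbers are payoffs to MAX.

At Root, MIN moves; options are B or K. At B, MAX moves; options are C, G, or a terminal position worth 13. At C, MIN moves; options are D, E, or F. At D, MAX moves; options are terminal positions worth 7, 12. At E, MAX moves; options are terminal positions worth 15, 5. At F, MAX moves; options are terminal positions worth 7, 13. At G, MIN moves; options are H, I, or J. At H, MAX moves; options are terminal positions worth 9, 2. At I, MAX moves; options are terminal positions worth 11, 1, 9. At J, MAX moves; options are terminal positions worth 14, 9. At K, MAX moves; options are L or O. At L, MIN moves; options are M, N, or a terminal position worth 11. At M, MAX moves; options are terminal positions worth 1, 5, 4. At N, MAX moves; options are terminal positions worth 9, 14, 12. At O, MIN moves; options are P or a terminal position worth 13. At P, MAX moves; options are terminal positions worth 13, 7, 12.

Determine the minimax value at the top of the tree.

13

D (MAX): max(7, 12) = 12
E (MAX): max(15, 5) = 15
F (MAX): max(7, 13) = 13
C (MIN): min(12, 15, 13) = 12
H (MAX): max(9, 2) = 9
I (MAX): max(11, 1, 9) = 11
J (MAX): max(14, 9) = 14
G (MIN): min(9, 11, 14) = 9
B (MAX): max(12, 9, 13) = 13
M (MAX): max(1, 5, 4) = 5
N (MAX): max(9, 14, 12) = 14
L (MIN): min(5, 14, 11) = 5
P (MAX): max(13, 7, 12) = 13
O (MIN): min(13, 13) = 13
K (MAX): max(5, 13) = 13
Root (MIN): min(13, 13) = 13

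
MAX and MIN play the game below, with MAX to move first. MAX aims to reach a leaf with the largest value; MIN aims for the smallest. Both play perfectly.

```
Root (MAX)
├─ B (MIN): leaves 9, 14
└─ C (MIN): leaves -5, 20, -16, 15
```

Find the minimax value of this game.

9

B (MIN): min(9, 14) = 9
C (MIN): min(-5, 20, -16, 15) = -16
Root (MAX): max(9, -16) = 9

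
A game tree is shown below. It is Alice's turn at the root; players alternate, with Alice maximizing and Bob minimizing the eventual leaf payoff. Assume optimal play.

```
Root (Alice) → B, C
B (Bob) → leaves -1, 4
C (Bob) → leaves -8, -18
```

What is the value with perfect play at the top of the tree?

B (Bob): min(-1, 4) = -1
C (Bob): min(-8, -18) = -18
Root (Alice): max(-1, -18) = -1

-1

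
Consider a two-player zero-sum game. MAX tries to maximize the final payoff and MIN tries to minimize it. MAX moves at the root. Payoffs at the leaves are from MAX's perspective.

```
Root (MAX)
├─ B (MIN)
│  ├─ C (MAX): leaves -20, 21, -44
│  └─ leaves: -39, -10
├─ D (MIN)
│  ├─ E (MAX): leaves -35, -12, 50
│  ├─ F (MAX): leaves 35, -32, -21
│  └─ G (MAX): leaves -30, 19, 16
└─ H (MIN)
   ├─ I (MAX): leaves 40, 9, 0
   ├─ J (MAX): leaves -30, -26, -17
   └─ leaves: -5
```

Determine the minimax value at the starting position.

19

C (MAX): max(-20, 21, -44) = 21
B (MIN): min(21, -39, -10) = -39
E (MAX): max(-35, -12, 50) = 50
F (MAX): max(35, -32, -21) = 35
G (MAX): max(-30, 19, 16) = 19
D (MIN): min(50, 35, 19) = 19
I (MAX): max(40, 9, 0) = 40
J (MAX): max(-30, -26, -17) = -17
H (MIN): min(40, -17, -5) = -17
Root (MAX): max(-39, 19, -17) = 19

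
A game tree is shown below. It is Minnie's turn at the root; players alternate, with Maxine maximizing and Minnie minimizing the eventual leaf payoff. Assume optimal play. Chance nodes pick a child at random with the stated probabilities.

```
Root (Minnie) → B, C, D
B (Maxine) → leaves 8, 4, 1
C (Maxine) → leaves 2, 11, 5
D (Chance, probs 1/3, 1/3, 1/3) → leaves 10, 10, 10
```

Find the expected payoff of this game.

B (Maxine): max(8, 4, 1) = 8
C (Maxine): max(2, 11, 5) = 11
D (Chance): 1/3·10 + 1/3·10 + 1/3·10 = 10
Root (Minnie): min(8, 11, 10) = 8

8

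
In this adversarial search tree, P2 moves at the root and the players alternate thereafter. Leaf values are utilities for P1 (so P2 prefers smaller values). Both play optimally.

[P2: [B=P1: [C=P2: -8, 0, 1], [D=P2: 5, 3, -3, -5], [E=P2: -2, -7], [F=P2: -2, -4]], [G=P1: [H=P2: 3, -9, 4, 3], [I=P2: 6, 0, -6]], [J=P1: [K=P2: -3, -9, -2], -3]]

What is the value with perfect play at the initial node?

C (P2): min(-8, 0, 1) = -8
D (P2): min(5, 3, -3, -5) = -5
E (P2): min(-2, -7) = -7
F (P2): min(-2, -4) = -4
B (P1): max(-8, -5, -7, -4) = -4
H (P2): min(3, -9, 4, 3) = -9
I (P2): min(6, 0, -6) = -6
G (P1): max(-9, -6) = -6
K (P2): min(-3, -9, -2) = -9
J (P1): max(-9, -3) = -3
Root (P2): min(-4, -6, -3) = -6

-6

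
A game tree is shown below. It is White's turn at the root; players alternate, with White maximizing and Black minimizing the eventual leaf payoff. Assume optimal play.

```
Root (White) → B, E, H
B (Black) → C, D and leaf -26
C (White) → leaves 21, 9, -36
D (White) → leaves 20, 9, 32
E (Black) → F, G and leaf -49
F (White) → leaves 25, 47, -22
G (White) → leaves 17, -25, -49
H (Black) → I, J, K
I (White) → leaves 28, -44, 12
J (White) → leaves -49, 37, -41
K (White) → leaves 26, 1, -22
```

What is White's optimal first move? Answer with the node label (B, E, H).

H

C (White): max(21, 9, -36) = 21
D (White): max(20, 9, 32) = 32
B (Black): min(21, 32, -26) = -26
F (White): max(25, 47, -22) = 47
G (White): max(17, -25, -49) = 17
E (Black): min(47, 17, -49) = -49
I (White): max(28, -44, 12) = 28
J (White): max(-49, 37, -41) = 37
K (White): max(26, 1, -22) = 26
H (Black): min(28, 37, 26) = 26
Root (White): max(-26, -49, 26) = 26
White picks the child with the highest value: H (value 26).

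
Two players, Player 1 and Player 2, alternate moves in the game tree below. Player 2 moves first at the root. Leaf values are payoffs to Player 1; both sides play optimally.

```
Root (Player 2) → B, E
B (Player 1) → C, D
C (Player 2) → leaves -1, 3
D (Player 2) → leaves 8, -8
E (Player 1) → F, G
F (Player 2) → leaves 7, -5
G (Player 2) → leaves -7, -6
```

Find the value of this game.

C (Player 2): min(-1, 3) = -1
D (Player 2): min(8, -8) = -8
B (Player 1): max(-1, -8) = -1
F (Player 2): min(7, -5) = -5
G (Player 2): min(-7, -6) = -7
E (Player 1): max(-5, -7) = -5
Root (Player 2): min(-1, -5) = -5

-5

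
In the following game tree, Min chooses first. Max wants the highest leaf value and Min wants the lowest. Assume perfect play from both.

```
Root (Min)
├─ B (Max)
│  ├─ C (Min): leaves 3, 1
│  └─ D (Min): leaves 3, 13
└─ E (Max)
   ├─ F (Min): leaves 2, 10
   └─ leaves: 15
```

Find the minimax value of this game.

3

C (Min): min(3, 1) = 1
D (Min): min(3, 13) = 3
B (Max): max(1, 3) = 3
F (Min): min(2, 10) = 2
E (Max): max(2, 15) = 15
Root (Min): min(3, 15) = 3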